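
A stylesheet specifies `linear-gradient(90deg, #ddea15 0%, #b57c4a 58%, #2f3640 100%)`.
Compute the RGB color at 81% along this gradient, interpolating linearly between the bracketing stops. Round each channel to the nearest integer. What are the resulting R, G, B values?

(108, 86, 69)

81% lies between the 58% and 100% stops, so the local fraction is t = (81 − 58)/(100 − 58) = 23/42 ≈ 0.5476.
#b57c4a → (181, 124, 74); #2f3640 → (47, 54, 64).
R = 181 + 0.5476 × (47 − 181) = 107.622 → 108
G = 124 + 0.5476 × (54 − 124) = 85.668 → 86
B = 74 + 0.5476 × (64 − 74) = 68.524 → 69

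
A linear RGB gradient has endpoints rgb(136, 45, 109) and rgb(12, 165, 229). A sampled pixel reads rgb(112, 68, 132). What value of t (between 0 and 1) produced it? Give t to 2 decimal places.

0.19

Invert the lerp on the R channel (largest span, 124): t = (112 − 136) / (12 − 136) = -24/-124 = 0.19355.
Check on G: (68 − 45)/(165 − 45) = 0.1917 ✓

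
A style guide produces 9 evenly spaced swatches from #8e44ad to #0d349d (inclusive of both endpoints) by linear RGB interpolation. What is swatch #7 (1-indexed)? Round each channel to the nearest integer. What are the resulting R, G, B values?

With 9 swatches and endpoints inclusive, swatch 7 sits at t = (7 − 1)/(9 − 1) = 6/8 ≈ 0.75.
#8e44ad → (142, 68, 173); #0d349d → (13, 52, 157).
R = 142 + 0.75 × (13 − 142) = 45.25 → 45
G = 68 + 0.75 × (52 − 68) = 56 → 56
B = 173 + 0.75 × (157 − 173) = 161 → 161

(45, 56, 161)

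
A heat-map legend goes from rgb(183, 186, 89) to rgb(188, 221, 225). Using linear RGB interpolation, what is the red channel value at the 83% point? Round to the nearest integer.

R = 183 + 0.83 × (188 − 183) = 187.15 → 187

187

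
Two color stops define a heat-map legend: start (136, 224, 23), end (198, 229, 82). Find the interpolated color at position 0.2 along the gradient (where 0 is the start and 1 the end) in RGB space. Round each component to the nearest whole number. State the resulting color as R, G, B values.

(148, 225, 35)

R = 136 + 0.2 × (198 − 136) = 136 + 0.2 × 62 = 148.4 → 148
G = 224 + 0.2 × (229 − 224) = 224 + 0.2 × 5 = 225 → 225
B = 23 + 0.2 × (82 − 23) = 23 + 0.2 × 59 = 34.8 → 35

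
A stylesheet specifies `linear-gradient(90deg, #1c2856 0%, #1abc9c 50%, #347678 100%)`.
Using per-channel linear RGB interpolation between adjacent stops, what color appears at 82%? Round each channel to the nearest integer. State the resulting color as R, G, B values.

(43, 143, 133)

82% lies between the 50% and 100% stops, so the local fraction is t = (82 − 50)/(100 − 50) = 32/50 ≈ 0.64.
#1abc9c → (26, 188, 156); #347678 → (52, 118, 120).
R = 26 + 0.64 × (52 − 26) = 42.64 → 43
G = 188 + 0.64 × (118 − 188) = 143.2 → 143
B = 156 + 0.64 × (120 − 156) = 132.96 → 133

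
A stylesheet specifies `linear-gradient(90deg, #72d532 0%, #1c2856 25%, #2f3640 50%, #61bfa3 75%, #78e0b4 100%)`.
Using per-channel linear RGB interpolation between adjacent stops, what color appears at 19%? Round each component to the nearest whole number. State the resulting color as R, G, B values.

19% lies between the 0% and 25% stops, so the local fraction is t = (19 − 0)/(25 − 0) = 19/25 ≈ 0.76.
#72d532 → (114, 213, 50); #1c2856 → (28, 40, 86).
R = 114 + 0.76 × (28 − 114) = 48.64 → 49
G = 213 + 0.76 × (40 − 213) = 81.52 → 82
B = 50 + 0.76 × (86 − 50) = 77.36 → 77

(49, 82, 77)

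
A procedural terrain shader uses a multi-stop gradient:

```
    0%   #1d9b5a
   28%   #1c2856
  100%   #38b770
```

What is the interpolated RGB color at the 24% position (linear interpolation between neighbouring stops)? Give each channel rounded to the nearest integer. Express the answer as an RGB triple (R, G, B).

(28, 56, 87)

24% lies between the 0% and 28% stops, so the local fraction is t = (24 − 0)/(28 − 0) = 24/28 ≈ 0.8571.
#1d9b5a → (29, 155, 90); #1c2856 → (28, 40, 86).
R = 29 + 0.8571 × (28 − 29) = 28.143 → 28
G = 155 + 0.8571 × (40 − 155) = 56.434 → 56
B = 90 + 0.8571 × (86 − 90) = 86.572 → 87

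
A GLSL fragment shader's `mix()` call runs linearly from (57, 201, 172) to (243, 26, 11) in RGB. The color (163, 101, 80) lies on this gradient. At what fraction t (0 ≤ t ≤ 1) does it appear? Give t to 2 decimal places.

0.57

Invert the lerp on the R channel (largest span, 186): t = (163 − 57) / (243 − 57) = 106/186 = 0.56989.
Check on G: (101 − 201)/(26 − 201) = 0.5714 ✓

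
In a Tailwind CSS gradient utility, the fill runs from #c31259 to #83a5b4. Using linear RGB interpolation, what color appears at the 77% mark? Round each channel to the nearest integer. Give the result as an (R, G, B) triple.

#c31259 → (195, 18, 89); #83a5b4 → (131, 165, 180).
77% corresponds to t = 0.77.
R = 195 + 0.77 × (131 − 195) = 195 + 0.77 × -64 = 145.72 → 146
G = 18 + 0.77 × (165 − 18) = 18 + 0.77 × 147 = 131.19 → 131
B = 89 + 0.77 × (180 − 89) = 89 + 0.77 × 91 = 159.07 → 159

(146, 131, 159)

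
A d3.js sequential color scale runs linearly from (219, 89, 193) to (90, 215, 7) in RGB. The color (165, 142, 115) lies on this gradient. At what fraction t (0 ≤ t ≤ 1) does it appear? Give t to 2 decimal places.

Invert the lerp on the B channel (largest span, 186): t = (115 − 193) / (7 − 193) = -78/-186 = 0.41935.
Check on R: (165 − 219)/(90 − 219) = 0.4186 ✓

0.42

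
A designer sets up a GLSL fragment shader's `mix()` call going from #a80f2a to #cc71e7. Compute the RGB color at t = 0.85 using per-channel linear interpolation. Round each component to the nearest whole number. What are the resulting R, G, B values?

#a80f2a → (168, 15, 42); #cc71e7 → (204, 113, 231).
R = 168 + 0.85 × (204 − 168) = 168 + 0.85 × 36 = 198.6 → 199
G = 15 + 0.85 × (113 − 15) = 15 + 0.85 × 98 = 98.3 → 98
B = 42 + 0.85 × (231 − 42) = 42 + 0.85 × 189 = 202.65 → 203

(199, 98, 203)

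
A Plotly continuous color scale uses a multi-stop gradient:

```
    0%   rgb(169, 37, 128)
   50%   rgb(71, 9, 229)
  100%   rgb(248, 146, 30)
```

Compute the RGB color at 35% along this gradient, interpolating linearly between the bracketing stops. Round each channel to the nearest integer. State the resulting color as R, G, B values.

35% lies between the 0% and 50% stops, so the local fraction is t = (35 − 0)/(50 − 0) = 35/50 ≈ 0.7.
R = 169 + 0.7 × (71 − 169) = 100.4 → 100
G = 37 + 0.7 × (9 − 37) = 17.4 → 17
B = 128 + 0.7 × (229 − 128) = 198.7 → 199

(100, 17, 199)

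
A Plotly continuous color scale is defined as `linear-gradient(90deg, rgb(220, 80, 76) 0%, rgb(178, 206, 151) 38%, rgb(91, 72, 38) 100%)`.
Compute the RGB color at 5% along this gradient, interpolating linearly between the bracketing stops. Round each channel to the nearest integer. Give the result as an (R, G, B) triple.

5% lies between the 0% and 38% stops, so the local fraction is t = (5 − 0)/(38 − 0) = 5/38 ≈ 0.1316.
R = 220 + 0.1316 × (178 − 220) = 214.473 → 214
G = 80 + 0.1316 × (206 − 80) = 96.582 → 97
B = 76 + 0.1316 × (151 − 76) = 85.87 → 86

(214, 97, 86)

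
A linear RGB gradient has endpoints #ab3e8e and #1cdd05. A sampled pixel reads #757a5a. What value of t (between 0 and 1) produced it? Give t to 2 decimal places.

0.38

Invert the lerp on the G channel (largest span, 159): t = (122 − 62) / (221 − 62) = 60/159 = 0.37736.
Check on R: (117 − 171)/(28 − 171) = 0.3776 ✓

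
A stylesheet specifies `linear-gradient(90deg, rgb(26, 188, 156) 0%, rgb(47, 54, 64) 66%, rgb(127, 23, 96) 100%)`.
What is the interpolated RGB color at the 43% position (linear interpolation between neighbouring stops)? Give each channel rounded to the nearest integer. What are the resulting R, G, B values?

43% lies between the 0% and 66% stops, so the local fraction is t = (43 − 0)/(66 − 0) = 43/66 ≈ 0.6515.
R = 26 + 0.6515 × (47 − 26) = 39.681 → 40
G = 188 + 0.6515 × (54 − 188) = 100.699 → 101
B = 156 + 0.6515 × (64 − 156) = 96.062 → 96

(40, 101, 96)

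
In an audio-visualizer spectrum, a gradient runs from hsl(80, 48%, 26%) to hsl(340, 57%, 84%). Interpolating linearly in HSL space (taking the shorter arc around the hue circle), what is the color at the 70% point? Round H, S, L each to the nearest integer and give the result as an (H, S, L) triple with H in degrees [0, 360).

Hue: 340 − 80 = 260°, but |260| > 180 so the shorter arc goes the other way: Δh = 260 − 360 = -100°.
H = 80 + 0.7 × (-100) = 10 → 10°
S = 48 + 0.7 × (57 − 48) = 54.3 → 54%
L = 26 + 0.7 × (84 − 26) = 66.6 → 67%

(10, 54, 67)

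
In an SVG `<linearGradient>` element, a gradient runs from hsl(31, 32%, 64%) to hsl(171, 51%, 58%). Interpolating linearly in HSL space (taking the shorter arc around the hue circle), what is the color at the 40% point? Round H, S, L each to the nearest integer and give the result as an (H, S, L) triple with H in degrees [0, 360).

(87, 40, 62)

Hue arc: Δh = 171 − 31 = 140° (|Δh| ≤ 180, already the shorter path).
H = 31 + 0.4 × (140) = 87 → 87°
S = 32 + 0.4 × (51 − 32) = 39.6 → 40%
L = 64 + 0.4 × (58 − 64) = 61.6 → 62%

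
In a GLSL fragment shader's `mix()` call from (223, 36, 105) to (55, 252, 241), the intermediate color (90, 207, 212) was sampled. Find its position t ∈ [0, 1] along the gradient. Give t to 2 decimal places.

Invert the lerp on the G channel (largest span, 216): t = (207 − 36) / (252 − 36) = 171/216 = 0.79167.
Check on R: (90 − 223)/(55 − 223) = 0.7917 ✓

0.79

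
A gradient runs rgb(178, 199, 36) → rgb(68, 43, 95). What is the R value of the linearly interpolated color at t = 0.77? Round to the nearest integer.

R = 178 + 0.77 × (68 − 178) = 93.3 → 93

93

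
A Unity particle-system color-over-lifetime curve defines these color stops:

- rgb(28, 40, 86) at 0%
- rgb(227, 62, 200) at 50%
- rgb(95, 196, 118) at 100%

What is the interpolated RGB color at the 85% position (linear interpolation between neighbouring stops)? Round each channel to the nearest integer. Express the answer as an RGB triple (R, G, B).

85% lies between the 50% and 100% stops, so the local fraction is t = (85 − 50)/(100 − 50) = 35/50 ≈ 0.7.
R = 227 + 0.7 × (95 − 227) = 134.6 → 135
G = 62 + 0.7 × (196 − 62) = 155.8 → 156
B = 200 + 0.7 × (118 − 200) = 142.6 → 143

(135, 156, 143)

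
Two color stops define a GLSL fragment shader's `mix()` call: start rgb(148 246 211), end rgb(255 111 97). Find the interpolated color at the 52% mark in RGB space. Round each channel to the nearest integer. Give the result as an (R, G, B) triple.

(204, 176, 152)

52% corresponds to t = 0.52.
R = 148 + 0.52 × (255 − 148) = 148 + 0.52 × 107 = 203.64 → 204
G = 246 + 0.52 × (111 − 246) = 246 + 0.52 × -135 = 175.8 → 176
B = 211 + 0.52 × (97 − 211) = 211 + 0.52 × -114 = 151.72 → 152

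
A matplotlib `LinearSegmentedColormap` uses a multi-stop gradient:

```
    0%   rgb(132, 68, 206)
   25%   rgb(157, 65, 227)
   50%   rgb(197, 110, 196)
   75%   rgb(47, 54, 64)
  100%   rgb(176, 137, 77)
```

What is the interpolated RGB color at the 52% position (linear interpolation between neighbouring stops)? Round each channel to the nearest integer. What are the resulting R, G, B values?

52% lies between the 50% and 75% stops, so the local fraction is t = (52 − 50)/(75 − 50) = 2/25 ≈ 0.08.
R = 197 + 0.08 × (47 − 197) = 185 → 185
G = 110 + 0.08 × (54 − 110) = 105.52 → 106
B = 196 + 0.08 × (64 − 196) = 185.44 → 185

(185, 106, 185)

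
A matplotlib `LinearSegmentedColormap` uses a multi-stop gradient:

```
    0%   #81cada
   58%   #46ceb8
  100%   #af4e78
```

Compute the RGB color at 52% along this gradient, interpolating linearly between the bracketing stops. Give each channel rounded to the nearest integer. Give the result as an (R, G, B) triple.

52% lies between the 0% and 58% stops, so the local fraction is t = (52 − 0)/(58 − 0) = 52/58 ≈ 0.8966.
#81cada → (129, 202, 218); #46ceb8 → (70, 206, 184).
R = 129 + 0.8966 × (70 − 129) = 76.101 → 76
G = 202 + 0.8966 × (206 − 202) = 205.586 → 206
B = 218 + 0.8966 × (184 − 218) = 187.516 → 188

(76, 206, 188)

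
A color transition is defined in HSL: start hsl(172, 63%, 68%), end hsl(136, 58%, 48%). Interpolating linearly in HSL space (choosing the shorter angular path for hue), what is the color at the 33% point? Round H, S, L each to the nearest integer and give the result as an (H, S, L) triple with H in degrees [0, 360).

Hue arc: Δh = 136 − 172 = -36° (|Δh| ≤ 180, already the shorter path).
H = 172 + 0.33 × (-36) = 160.12 → 160°
S = 63 + 0.33 × (58 − 63) = 61.35 → 61%
L = 68 + 0.33 × (48 − 68) = 61.4 → 61%

(160, 61, 61)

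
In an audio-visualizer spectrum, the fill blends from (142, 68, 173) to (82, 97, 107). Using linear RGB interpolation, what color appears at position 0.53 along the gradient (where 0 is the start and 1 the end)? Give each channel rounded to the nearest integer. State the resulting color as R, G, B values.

(110, 83, 138)

R = 142 + 0.53 × (82 − 142) = 142 + 0.53 × -60 = 110.2 → 110
G = 68 + 0.53 × (97 − 68) = 68 + 0.53 × 29 = 83.37 → 83
B = 173 + 0.53 × (107 − 173) = 173 + 0.53 × -66 = 138.02 → 138
So the blended color is (110, 83, 138), about #6e538a.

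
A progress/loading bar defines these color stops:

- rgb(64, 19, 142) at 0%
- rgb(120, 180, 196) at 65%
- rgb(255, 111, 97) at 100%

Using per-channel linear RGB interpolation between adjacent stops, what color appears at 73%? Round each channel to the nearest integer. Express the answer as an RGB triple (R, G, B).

(151, 164, 173)

73% lies between the 65% and 100% stops, so the local fraction is t = (73 − 65)/(100 − 65) = 8/35 ≈ 0.2286.
R = 120 + 0.2286 × (255 − 120) = 150.861 → 151
G = 180 + 0.2286 × (111 − 180) = 164.227 → 164
B = 196 + 0.2286 × (97 − 196) = 173.369 → 173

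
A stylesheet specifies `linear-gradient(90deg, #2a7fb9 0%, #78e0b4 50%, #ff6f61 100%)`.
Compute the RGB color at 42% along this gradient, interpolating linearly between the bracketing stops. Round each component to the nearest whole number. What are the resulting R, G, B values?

(108, 208, 181)

42% lies between the 0% and 50% stops, so the local fraction is t = (42 − 0)/(50 − 0) = 42/50 ≈ 0.84.
#2a7fb9 → (42, 127, 185); #78e0b4 → (120, 224, 180).
R = 42 + 0.84 × (120 − 42) = 107.52 → 108
G = 127 + 0.84 × (224 − 127) = 208.48 → 208
B = 185 + 0.84 × (180 − 185) = 180.8 → 181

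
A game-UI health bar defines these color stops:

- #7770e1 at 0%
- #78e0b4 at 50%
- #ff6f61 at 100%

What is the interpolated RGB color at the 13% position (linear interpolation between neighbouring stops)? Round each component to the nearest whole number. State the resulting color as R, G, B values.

(119, 141, 213)

13% lies between the 0% and 50% stops, so the local fraction is t = (13 − 0)/(50 − 0) = 13/50 ≈ 0.26.
#7770e1 → (119, 112, 225); #78e0b4 → (120, 224, 180).
R = 119 + 0.26 × (120 − 119) = 119.26 → 119
G = 112 + 0.26 × (224 − 112) = 141.12 → 141
B = 225 + 0.26 × (180 − 225) = 213.3 → 213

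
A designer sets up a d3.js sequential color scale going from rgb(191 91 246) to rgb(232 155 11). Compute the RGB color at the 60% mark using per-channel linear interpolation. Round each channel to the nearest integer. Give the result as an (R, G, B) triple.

(216, 129, 105)

60% corresponds to t = 0.6.
R = 191 + 0.6 × (232 − 191) = 191 + 0.6 × 41 = 215.6 → 216
G = 91 + 0.6 × (155 − 91) = 91 + 0.6 × 64 = 129.4 → 129
B = 246 + 0.6 × (11 − 246) = 246 + 0.6 × -235 = 105 → 105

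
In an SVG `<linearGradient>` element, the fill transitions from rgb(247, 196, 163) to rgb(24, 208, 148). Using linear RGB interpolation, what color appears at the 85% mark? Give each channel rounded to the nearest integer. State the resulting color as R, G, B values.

(57, 206, 150)

85% corresponds to t = 0.85.
R = 247 + 0.85 × (24 − 247) = 247 + 0.85 × -223 = 57.45 → 57
G = 196 + 0.85 × (208 − 196) = 196 + 0.85 × 12 = 206.2 → 206
B = 163 + 0.85 × (148 − 163) = 163 + 0.85 × -15 = 150.25 → 150
So the blended color is (57, 206, 150), about #39ce96.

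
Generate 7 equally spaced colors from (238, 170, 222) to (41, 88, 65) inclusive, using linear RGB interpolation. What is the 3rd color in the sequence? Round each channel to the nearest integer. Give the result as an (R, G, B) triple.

(172, 143, 170)

With 7 swatches and endpoints inclusive, swatch 3 sits at t = (3 − 1)/(7 − 1) = 2/6 ≈ 0.3333.
R = 238 + 0.3333 × (41 − 238) = 172.34 → 172
G = 170 + 0.3333 × (88 − 170) = 142.669 → 143
B = 222 + 0.3333 × (65 − 222) = 169.672 → 170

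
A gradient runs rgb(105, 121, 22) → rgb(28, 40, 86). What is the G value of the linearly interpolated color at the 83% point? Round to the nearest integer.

54

G = 121 + 0.83 × (40 − 121) = 53.77 → 54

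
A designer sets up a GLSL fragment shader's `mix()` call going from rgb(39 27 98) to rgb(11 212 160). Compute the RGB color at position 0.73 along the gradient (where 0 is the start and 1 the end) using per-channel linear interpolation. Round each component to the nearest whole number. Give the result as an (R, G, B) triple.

R = 39 + 0.73 × (11 − 39) = 39 + 0.73 × -28 = 18.56 → 19
G = 27 + 0.73 × (212 − 27) = 27 + 0.73 × 185 = 162.05 → 162
B = 98 + 0.73 × (160 − 98) = 98 + 0.73 × 62 = 143.26 → 143
So the blended color is (19, 162, 143), about #13a28f.

(19, 162, 143)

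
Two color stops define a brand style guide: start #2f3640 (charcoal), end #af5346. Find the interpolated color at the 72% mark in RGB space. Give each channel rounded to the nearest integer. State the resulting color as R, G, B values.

(139, 75, 68)

#2f3640 → (47, 54, 64); #af5346 → (175, 83, 70).
72% corresponds to t = 0.72.
R = 47 + 0.72 × (175 − 47) = 47 + 0.72 × 128 = 139.16 → 139
G = 54 + 0.72 × (83 − 54) = 54 + 0.72 × 29 = 74.88 → 75
B = 64 + 0.72 × (70 − 64) = 64 + 0.72 × 6 = 68.32 → 68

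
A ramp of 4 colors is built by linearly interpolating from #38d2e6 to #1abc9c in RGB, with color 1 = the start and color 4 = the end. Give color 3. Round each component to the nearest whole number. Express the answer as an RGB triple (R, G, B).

(36, 195, 181)

With 4 swatches and endpoints inclusive, swatch 3 sits at t = (3 − 1)/(4 − 1) = 2/3 ≈ 0.6667.
#38d2e6 → (56, 210, 230); #1abc9c → (26, 188, 156).
R = 56 + 0.6667 × (26 − 56) = 35.999 → 36
G = 210 + 0.6667 × (188 − 210) = 195.333 → 195
B = 230 + 0.6667 × (156 − 230) = 180.664 → 181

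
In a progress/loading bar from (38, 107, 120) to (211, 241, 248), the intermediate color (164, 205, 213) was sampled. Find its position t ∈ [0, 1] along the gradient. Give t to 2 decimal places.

0.73

Invert the lerp on the R channel (largest span, 173): t = (164 − 38) / (211 − 38) = 126/173 = 0.72832.
Check on G: (205 − 107)/(241 − 107) = 0.7313 ✓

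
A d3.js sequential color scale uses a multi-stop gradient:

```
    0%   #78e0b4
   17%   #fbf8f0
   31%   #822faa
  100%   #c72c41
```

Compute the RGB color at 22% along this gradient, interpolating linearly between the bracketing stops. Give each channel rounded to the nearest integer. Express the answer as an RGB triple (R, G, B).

(208, 176, 215)

22% lies between the 17% and 31% stops, so the local fraction is t = (22 − 17)/(31 − 17) = 5/14 ≈ 0.3571.
#fbf8f0 → (251, 248, 240); #822faa → (130, 47, 170).
R = 251 + 0.3571 × (130 − 251) = 207.791 → 208
G = 248 + 0.3571 × (47 − 248) = 176.223 → 176
B = 240 + 0.3571 × (170 − 240) = 215.003 → 215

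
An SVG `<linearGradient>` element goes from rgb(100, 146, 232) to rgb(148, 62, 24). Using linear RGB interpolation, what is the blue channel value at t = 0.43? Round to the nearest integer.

143

B = 232 + 0.43 × (24 − 232) = 142.56 → 143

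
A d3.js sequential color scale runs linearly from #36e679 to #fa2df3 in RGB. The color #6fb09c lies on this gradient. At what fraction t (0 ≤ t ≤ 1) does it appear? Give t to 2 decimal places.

Invert the lerp on the R channel (largest span, 196): t = (111 − 54) / (250 − 54) = 57/196 = 0.29082.
Check on G: (176 − 230)/(45 − 230) = 0.2919 ✓

0.29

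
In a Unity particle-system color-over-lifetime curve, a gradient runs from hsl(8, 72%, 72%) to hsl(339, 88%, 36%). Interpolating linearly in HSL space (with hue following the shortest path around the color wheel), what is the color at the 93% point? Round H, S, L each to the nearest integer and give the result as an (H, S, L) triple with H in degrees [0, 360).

(341, 87, 39)

Hue: 339 − 8 = 331°, but |331| > 180 so the shorter arc goes the other way: Δh = 331 − 360 = -29°.
H = 8 + 0.93 × (-29) = -18.97 → -19 → -19 mod 360 = 341°
S = 72 + 0.93 × (88 − 72) = 86.88 → 87%
L = 72 + 0.93 × (36 − 72) = 38.52 → 39%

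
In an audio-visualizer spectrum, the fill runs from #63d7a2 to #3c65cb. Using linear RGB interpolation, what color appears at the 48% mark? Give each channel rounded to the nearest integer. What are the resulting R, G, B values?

#63d7a2 → (99, 215, 162); #3c65cb → (60, 101, 203).
48% corresponds to t = 0.48.
R = 99 + 0.48 × (60 − 99) = 99 + 0.48 × -39 = 80.28 → 80
G = 215 + 0.48 × (101 − 215) = 215 + 0.48 × -114 = 160.28 → 160
B = 162 + 0.48 × (203 − 162) = 162 + 0.48 × 41 = 181.68 → 182

(80, 160, 182)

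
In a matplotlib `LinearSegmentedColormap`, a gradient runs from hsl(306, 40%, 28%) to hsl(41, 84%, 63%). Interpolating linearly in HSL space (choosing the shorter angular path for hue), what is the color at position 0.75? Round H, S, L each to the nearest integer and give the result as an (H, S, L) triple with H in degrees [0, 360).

(17, 73, 54)

Hue: 41 − 306 = -265°, but |-265| > 180 so the shorter arc goes the other way: Δh = -265 + 360 = 95°.
H = 306 + 0.75 × (95) = 377.25 → 377 → 377 mod 360 = 17°
S = 40 + 0.75 × (84 − 40) = 73 → 73%
L = 28 + 0.75 × (63 − 28) = 54.25 → 54%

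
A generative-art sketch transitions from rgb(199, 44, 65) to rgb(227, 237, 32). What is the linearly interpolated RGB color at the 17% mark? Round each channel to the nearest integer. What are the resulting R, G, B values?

17% corresponds to t = 0.17.
R = 199 + 0.17 × (227 − 199) = 199 + 0.17 × 28 = 203.76 → 204
G = 44 + 0.17 × (237 − 44) = 44 + 0.17 × 193 = 76.81 → 77
B = 65 + 0.17 × (32 − 65) = 65 + 0.17 × -33 = 59.39 → 59

(204, 77, 59)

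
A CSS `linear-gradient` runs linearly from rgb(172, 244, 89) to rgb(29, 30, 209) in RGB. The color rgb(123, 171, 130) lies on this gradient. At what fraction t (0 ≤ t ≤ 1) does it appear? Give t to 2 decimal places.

0.34

Invert the lerp on the G channel (largest span, 214): t = (171 − 244) / (30 − 244) = -73/-214 = 0.34112.
Check on R: (123 − 172)/(29 − 172) = 0.3427 ✓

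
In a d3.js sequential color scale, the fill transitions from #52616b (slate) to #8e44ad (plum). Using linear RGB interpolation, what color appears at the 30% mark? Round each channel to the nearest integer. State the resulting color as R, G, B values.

(100, 88, 127)

#52616b → (82, 97, 107); #8e44ad → (142, 68, 173).
30% corresponds to t = 0.3.
R = 82 + 0.3 × (142 − 82) = 82 + 0.3 × 60 = 100 → 100
G = 97 + 0.3 × (68 − 97) = 97 + 0.3 × -29 = 88.3 → 88
B = 107 + 0.3 × (173 − 107) = 107 + 0.3 × 66 = 126.8 → 127
So the blended color is (100, 88, 127), about #64587f.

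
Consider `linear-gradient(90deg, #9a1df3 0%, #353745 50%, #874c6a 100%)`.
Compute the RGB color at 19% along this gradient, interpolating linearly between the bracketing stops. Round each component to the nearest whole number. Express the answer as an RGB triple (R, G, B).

19% lies between the 0% and 50% stops, so the local fraction is t = (19 − 0)/(50 − 0) = 19/50 ≈ 0.38.
#9a1df3 → (154, 29, 243); #353745 → (53, 55, 69).
R = 154 + 0.38 × (53 − 154) = 115.62 → 116
G = 29 + 0.38 × (55 − 29) = 38.88 → 39
B = 243 + 0.38 × (69 − 243) = 176.88 → 177

(116, 39, 177)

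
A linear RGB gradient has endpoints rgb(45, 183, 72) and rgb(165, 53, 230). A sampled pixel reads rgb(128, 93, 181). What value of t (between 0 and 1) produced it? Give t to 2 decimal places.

Invert the lerp on the B channel (largest span, 158): t = (181 − 72) / (230 − 72) = 109/158 = 0.68987.
Check on R: (128 − 45)/(165 − 45) = 0.6917 ✓

0.69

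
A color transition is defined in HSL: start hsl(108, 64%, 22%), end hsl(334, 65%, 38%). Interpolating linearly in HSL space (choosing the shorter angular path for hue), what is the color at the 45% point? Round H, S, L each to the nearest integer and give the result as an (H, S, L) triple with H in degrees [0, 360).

(48, 64, 29)

Hue: 334 − 108 = 226°, but |226| > 180 so the shorter arc goes the other way: Δh = 226 − 360 = -134°.
H = 108 + 0.45 × (-134) = 47.7 → 48°
S = 64 + 0.45 × (65 − 64) = 64.45 → 64%
L = 22 + 0.45 × (38 − 22) = 29.2 → 29%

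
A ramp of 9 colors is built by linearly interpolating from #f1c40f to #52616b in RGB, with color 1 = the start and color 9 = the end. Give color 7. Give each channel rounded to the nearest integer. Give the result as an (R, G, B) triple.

(122, 122, 84)

With 9 swatches and endpoints inclusive, swatch 7 sits at t = (7 − 1)/(9 − 1) = 6/8 ≈ 0.75.
#f1c40f → (241, 196, 15); #52616b → (82, 97, 107).
R = 241 + 0.75 × (82 − 241) = 121.75 → 122
G = 196 + 0.75 × (97 − 196) = 121.75 → 122
B = 15 + 0.75 × (107 − 15) = 84 → 84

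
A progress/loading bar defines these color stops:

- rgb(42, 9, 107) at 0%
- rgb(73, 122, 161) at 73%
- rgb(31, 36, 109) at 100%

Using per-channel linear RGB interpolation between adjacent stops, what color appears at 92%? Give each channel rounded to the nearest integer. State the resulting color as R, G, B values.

(43, 61, 124)

92% lies between the 73% and 100% stops, so the local fraction is t = (92 − 73)/(100 − 73) = 19/27 ≈ 0.7037.
R = 73 + 0.7037 × (31 − 73) = 43.445 → 43
G = 122 + 0.7037 × (36 − 122) = 61.482 → 61
B = 161 + 0.7037 × (109 − 161) = 124.408 → 124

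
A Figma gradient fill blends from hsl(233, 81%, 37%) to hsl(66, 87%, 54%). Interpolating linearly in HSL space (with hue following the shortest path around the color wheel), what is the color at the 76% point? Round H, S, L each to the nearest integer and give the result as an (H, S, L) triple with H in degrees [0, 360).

Hue arc: Δh = 66 − 233 = -167° (|Δh| ≤ 180, already the shorter path).
H = 233 + 0.76 × (-167) = 106.08 → 106°
S = 81 + 0.76 × (87 − 81) = 85.56 → 86%
L = 37 + 0.76 × (54 − 37) = 49.92 → 50%

(106, 86, 50)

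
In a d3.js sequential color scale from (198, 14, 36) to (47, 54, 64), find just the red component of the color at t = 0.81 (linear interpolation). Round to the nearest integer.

76

R = 198 + 0.81 × (47 − 198) = 75.69 → 76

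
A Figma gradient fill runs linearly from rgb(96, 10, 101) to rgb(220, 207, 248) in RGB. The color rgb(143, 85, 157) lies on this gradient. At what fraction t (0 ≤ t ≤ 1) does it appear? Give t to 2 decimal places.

Invert the lerp on the G channel (largest span, 197): t = (85 − 10) / (207 − 10) = 75/197 = 0.38071.
Check on R: (143 − 96)/(220 − 96) = 0.379 ✓

0.38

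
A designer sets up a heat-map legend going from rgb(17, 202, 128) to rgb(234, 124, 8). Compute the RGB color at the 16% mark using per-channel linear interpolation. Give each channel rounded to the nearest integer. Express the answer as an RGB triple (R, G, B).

(52, 190, 109)

16% corresponds to t = 0.16.
R = 17 + 0.16 × (234 − 17) = 17 + 0.16 × 217 = 51.72 → 52
G = 202 + 0.16 × (124 − 202) = 202 + 0.16 × -78 = 189.52 → 190
B = 128 + 0.16 × (8 − 128) = 128 + 0.16 × -120 = 108.8 → 109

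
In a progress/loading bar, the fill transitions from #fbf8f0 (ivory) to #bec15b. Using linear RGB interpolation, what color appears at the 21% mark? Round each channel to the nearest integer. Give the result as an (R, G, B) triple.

(238, 236, 209)

#fbf8f0 → (251, 248, 240); #bec15b → (190, 193, 91).
21% corresponds to t = 0.21.
R = 251 + 0.21 × (190 − 251) = 251 + 0.21 × -61 = 238.19 → 238
G = 248 + 0.21 × (193 − 248) = 248 + 0.21 × -55 = 236.45 → 236
B = 240 + 0.21 × (91 − 240) = 240 + 0.21 × -149 = 208.71 → 209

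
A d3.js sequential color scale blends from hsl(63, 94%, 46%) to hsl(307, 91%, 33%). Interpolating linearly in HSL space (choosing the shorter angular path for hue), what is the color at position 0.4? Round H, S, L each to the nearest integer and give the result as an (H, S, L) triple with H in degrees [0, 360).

Hue: 307 − 63 = 244°, but |244| > 180 so the shorter arc goes the other way: Δh = 244 − 360 = -116°.
H = 63 + 0.4 × (-116) = 16.6 → 17°
S = 94 + 0.4 × (91 − 94) = 92.8 → 93%
L = 46 + 0.4 × (33 − 46) = 40.8 → 41%

(17, 93, 41)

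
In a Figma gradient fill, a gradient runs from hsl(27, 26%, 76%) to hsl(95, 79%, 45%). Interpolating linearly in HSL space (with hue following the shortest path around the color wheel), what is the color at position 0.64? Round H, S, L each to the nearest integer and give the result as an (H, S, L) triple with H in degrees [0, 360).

(71, 60, 56)

Hue arc: Δh = 95 − 27 = 68° (|Δh| ≤ 180, already the shorter path).
H = 27 + 0.64 × (68) = 70.52 → 71°
S = 26 + 0.64 × (79 − 26) = 59.92 → 60%
L = 76 + 0.64 × (45 − 76) = 56.16 → 56%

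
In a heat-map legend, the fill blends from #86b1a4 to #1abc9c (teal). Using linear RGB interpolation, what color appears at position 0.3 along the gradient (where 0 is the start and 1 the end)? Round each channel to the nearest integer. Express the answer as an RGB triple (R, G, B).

(102, 180, 162)

#86b1a4 → (134, 177, 164); #1abc9c → (26, 188, 156).
R = 134 + 0.3 × (26 − 134) = 134 + 0.3 × -108 = 101.6 → 102
G = 177 + 0.3 × (188 − 177) = 177 + 0.3 × 11 = 180.3 → 180
B = 164 + 0.3 × (156 − 164) = 164 + 0.3 × -8 = 161.6 → 162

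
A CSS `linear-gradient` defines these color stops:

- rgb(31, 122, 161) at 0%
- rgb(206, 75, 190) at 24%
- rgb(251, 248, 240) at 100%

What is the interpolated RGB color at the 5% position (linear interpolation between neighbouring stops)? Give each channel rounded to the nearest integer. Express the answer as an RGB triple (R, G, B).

5% lies between the 0% and 24% stops, so the local fraction is t = (5 − 0)/(24 − 0) = 5/24 ≈ 0.2083.
R = 31 + 0.2083 × (206 − 31) = 67.453 → 67
G = 122 + 0.2083 × (75 − 122) = 112.21 → 112
B = 161 + 0.2083 × (190 − 161) = 167.041 → 167

(67, 112, 167)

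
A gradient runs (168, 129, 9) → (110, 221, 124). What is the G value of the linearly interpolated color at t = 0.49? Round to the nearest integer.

174

G = 129 + 0.49 × (221 − 129) = 174.08 → 174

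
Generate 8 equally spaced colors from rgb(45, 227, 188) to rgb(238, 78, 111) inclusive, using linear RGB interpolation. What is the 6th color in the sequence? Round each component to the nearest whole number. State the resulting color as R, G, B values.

(183, 121, 133)

With 8 swatches and endpoints inclusive, swatch 6 sits at t = (6 − 1)/(8 − 1) = 5/7 ≈ 0.7143.
R = 45 + 0.7143 × (238 − 45) = 182.86 → 183
G = 227 + 0.7143 × (78 − 227) = 120.569 → 121
B = 188 + 0.7143 × (111 − 188) = 132.999 → 133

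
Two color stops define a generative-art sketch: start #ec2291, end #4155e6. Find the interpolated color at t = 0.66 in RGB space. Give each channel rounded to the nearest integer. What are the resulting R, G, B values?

(123, 68, 201)

#ec2291 → (236, 34, 145); #4155e6 → (65, 85, 230).
R = 236 + 0.66 × (65 − 236) = 236 + 0.66 × -171 = 123.14 → 123
G = 34 + 0.66 × (85 − 34) = 34 + 0.66 × 51 = 67.66 → 68
B = 145 + 0.66 × (230 − 145) = 145 + 0.66 × 85 = 201.1 → 201
So the blended color is (123, 68, 201), about #7b44c9.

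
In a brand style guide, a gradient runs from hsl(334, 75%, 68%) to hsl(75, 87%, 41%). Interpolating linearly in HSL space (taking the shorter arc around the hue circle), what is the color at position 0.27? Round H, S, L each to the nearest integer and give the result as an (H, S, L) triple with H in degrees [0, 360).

Hue: 75 − 334 = -259°, but |-259| > 180 so the shorter arc goes the other way: Δh = -259 + 360 = 101°.
H = 334 + 0.27 × (101) = 361.27 → 361 → 361 mod 360 = 1°
S = 75 + 0.27 × (87 − 75) = 78.24 → 78%
L = 68 + 0.27 × (41 − 68) = 60.71 → 61%

(1, 78, 61)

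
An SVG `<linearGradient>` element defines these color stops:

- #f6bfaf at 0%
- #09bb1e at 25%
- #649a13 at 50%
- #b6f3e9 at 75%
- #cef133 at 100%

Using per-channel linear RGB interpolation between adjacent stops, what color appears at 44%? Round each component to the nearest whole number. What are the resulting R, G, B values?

44% lies between the 25% and 50% stops, so the local fraction is t = (44 − 25)/(50 − 25) = 19/25 ≈ 0.76.
#09bb1e → (9, 187, 30); #649a13 → (100, 154, 19).
R = 9 + 0.76 × (100 − 9) = 78.16 → 78
G = 187 + 0.76 × (154 − 187) = 161.92 → 162
B = 30 + 0.76 × (19 − 30) = 21.64 → 22

(78, 162, 22)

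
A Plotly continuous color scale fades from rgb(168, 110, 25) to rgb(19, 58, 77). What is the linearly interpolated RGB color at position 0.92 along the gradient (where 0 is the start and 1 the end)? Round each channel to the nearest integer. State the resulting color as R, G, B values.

(31, 62, 73)

R = 168 + 0.92 × (19 − 168) = 168 + 0.92 × -149 = 30.92 → 31
G = 110 + 0.92 × (58 − 110) = 110 + 0.92 × -52 = 62.16 → 62
B = 25 + 0.92 × (77 − 25) = 25 + 0.92 × 52 = 72.84 → 73
So the blended color is (31, 62, 73), about #1f3e49.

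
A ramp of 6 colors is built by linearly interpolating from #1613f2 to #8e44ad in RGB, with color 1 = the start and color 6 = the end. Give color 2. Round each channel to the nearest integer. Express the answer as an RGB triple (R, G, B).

With 6 swatches and endpoints inclusive, swatch 2 sits at t = (2 − 1)/(6 − 1) = 1/5 ≈ 0.2.
#1613f2 → (22, 19, 242); #8e44ad → (142, 68, 173).
R = 22 + 0.2 × (142 − 22) = 46 → 46
G = 19 + 0.2 × (68 − 19) = 28.8 → 29
B = 242 + 0.2 × (173 − 242) = 228.2 → 228

(46, 29, 228)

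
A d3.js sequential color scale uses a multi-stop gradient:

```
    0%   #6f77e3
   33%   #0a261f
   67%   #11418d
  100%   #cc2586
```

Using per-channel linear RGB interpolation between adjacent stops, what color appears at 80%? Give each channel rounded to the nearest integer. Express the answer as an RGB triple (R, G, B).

(91, 54, 138)

80% lies between the 67% and 100% stops, so the local fraction is t = (80 − 67)/(100 − 67) = 13/33 ≈ 0.3939.
#11418d → (17, 65, 141); #cc2586 → (204, 37, 134).
R = 17 + 0.3939 × (204 − 17) = 90.659 → 91
G = 65 + 0.3939 × (37 − 65) = 53.971 → 54
B = 141 + 0.3939 × (134 − 141) = 138.243 → 138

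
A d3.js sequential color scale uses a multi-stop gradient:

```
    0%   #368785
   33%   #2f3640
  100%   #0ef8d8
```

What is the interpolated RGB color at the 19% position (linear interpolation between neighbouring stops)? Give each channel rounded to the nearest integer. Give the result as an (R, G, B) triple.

19% lies between the 0% and 33% stops, so the local fraction is t = (19 − 0)/(33 − 0) = 19/33 ≈ 0.5758.
#368785 → (54, 135, 133); #2f3640 → (47, 54, 64).
R = 54 + 0.5758 × (47 − 54) = 49.969 → 50
G = 135 + 0.5758 × (54 − 135) = 88.36 → 88
B = 133 + 0.5758 × (64 − 133) = 93.27 → 93

(50, 88, 93)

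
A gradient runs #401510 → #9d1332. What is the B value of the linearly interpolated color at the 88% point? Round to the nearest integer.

46

B₁ = 16 (from #401510), B₂ = 50 (from #9d1332).
B = 16 + 0.88 × (50 − 16) = 45.92 → 46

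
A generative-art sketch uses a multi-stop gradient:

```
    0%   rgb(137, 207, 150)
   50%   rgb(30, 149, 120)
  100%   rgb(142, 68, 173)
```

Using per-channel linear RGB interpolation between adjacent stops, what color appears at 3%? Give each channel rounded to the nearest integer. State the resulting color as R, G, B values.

(131, 204, 148)

3% lies between the 0% and 50% stops, so the local fraction is t = (3 − 0)/(50 − 0) = 3/50 ≈ 0.06.
R = 137 + 0.06 × (30 − 137) = 130.58 → 131
G = 207 + 0.06 × (149 − 207) = 203.52 → 204
B = 150 + 0.06 × (120 − 150) = 148.2 → 148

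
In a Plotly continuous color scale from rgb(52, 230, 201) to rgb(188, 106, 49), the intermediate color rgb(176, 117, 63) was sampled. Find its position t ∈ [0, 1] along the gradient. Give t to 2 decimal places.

Invert the lerp on the B channel (largest span, 152): t = (63 − 201) / (49 − 201) = -138/-152 = 0.90789.
Check on R: (176 − 52)/(188 − 52) = 0.9118 ✓

0.91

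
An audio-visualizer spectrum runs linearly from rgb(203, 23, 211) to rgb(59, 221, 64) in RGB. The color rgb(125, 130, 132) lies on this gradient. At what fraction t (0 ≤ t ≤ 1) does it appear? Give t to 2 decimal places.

Invert the lerp on the G channel (largest span, 198): t = (130 − 23) / (221 − 23) = 107/198 = 0.5404.
Check on R: (125 − 203)/(59 − 203) = 0.5417 ✓

0.54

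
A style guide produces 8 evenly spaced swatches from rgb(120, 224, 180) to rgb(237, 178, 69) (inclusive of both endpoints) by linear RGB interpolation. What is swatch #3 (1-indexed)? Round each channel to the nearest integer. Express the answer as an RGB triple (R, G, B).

(153, 211, 148)

With 8 swatches and endpoints inclusive, swatch 3 sits at t = (3 − 1)/(8 − 1) = 2/7 ≈ 0.2857.
R = 120 + 0.2857 × (237 − 120) = 153.427 → 153
G = 224 + 0.2857 × (178 − 224) = 210.858 → 211
B = 180 + 0.2857 × (69 − 180) = 148.287 → 148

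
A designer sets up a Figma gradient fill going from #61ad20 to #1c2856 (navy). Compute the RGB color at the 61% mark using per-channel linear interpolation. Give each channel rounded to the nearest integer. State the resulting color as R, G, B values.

(55, 92, 65)

#61ad20 → (97, 173, 32); #1c2856 → (28, 40, 86).
61% corresponds to t = 0.61.
R = 97 + 0.61 × (28 − 97) = 97 + 0.61 × -69 = 54.91 → 55
G = 173 + 0.61 × (40 − 173) = 173 + 0.61 × -133 = 91.87 → 92
B = 32 + 0.61 × (86 − 32) = 32 + 0.61 × 54 = 64.94 → 65
So the blended color is (55, 92, 65), about #375c41.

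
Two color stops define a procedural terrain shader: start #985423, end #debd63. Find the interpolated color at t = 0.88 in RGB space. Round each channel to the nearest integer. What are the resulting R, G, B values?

#985423 → (152, 84, 35); #debd63 → (222, 189, 99).
R = 152 + 0.88 × (222 − 152) = 152 + 0.88 × 70 = 213.6 → 214
G = 84 + 0.88 × (189 − 84) = 84 + 0.88 × 105 = 176.4 → 176
B = 35 + 0.88 × (99 − 35) = 35 + 0.88 × 64 = 91.32 → 91
So the blended color is (214, 176, 91), about #d6b05b.

(214, 176, 91)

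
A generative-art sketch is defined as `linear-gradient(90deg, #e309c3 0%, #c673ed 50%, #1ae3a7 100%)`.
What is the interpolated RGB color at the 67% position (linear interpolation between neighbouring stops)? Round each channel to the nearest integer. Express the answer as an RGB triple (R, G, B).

(140, 153, 213)

67% lies between the 50% and 100% stops, so the local fraction is t = (67 − 50)/(100 − 50) = 17/50 ≈ 0.34.
#c673ed → (198, 115, 237); #1ae3a7 → (26, 227, 167).
R = 198 + 0.34 × (26 − 198) = 139.52 → 140
G = 115 + 0.34 × (227 − 115) = 153.08 → 153
B = 237 + 0.34 × (167 − 237) = 213.2 → 213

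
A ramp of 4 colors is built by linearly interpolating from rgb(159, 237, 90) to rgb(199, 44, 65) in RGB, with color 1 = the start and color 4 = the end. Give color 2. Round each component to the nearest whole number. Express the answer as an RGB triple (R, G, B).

With 4 swatches and endpoints inclusive, swatch 2 sits at t = (2 − 1)/(4 − 1) = 1/3 ≈ 0.3333.
R = 159 + 0.3333 × (199 − 159) = 172.332 → 172
G = 237 + 0.3333 × (44 − 237) = 172.673 → 173
B = 90 + 0.3333 × (65 − 90) = 81.668 → 82

(172, 173, 82)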